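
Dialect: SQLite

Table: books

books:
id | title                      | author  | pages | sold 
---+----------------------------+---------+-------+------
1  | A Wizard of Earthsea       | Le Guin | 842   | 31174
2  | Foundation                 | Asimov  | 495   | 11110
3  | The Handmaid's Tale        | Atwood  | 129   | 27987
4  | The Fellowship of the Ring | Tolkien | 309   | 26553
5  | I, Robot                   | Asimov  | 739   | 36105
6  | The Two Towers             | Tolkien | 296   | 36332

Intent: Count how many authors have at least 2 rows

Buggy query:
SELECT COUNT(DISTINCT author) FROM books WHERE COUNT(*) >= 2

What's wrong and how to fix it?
Bug: WHERE filters individual rows, not groups, so a group-level COUNT is invalid there

Fix: Group first with HAVING COUNT(*) >= 2, then COUNT the resulting groups

Corrected query:
SELECT COUNT(*) FROM (SELECT author FROM books GROUP BY author HAVING COUNT(*) >= 2)

Result:
COUNT(*)
--------
2       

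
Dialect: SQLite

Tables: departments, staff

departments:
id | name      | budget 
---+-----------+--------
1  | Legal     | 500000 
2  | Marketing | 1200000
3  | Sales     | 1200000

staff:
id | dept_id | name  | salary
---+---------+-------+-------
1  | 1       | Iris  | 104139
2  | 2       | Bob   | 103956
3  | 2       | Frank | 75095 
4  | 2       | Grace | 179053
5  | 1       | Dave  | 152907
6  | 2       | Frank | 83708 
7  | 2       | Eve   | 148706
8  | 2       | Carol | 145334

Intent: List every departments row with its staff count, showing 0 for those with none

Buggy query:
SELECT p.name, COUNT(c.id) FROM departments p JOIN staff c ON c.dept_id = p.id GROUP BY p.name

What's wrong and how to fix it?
Bug: INNER JOIN drops departments rows that have no matching staff rows

Fix: Use LEFT JOIN so parents without children still appear (COUNT(c.id) gives 0)

Corrected query:
SELECT p.name, COUNT(c.id) FROM departments p LEFT JOIN staff c ON c.dept_id = p.id GROUP BY p.name

Result:
name      | COUNT(c.id)
----------+------------
Legal     | 2          
Marketing | 6          
Sales     | 0          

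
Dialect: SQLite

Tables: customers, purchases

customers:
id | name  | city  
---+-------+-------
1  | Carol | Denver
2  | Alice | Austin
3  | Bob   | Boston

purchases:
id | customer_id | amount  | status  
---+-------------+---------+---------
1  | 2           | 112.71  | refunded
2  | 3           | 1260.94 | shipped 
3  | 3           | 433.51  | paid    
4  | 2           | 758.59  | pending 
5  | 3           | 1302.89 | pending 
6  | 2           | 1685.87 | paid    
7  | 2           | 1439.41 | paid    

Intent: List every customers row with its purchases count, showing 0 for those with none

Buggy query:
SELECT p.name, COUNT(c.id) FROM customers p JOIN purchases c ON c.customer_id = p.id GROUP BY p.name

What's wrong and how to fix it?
Bug: INNER JOIN drops customers rows that have no matching purchases rows

Fix: Switch to LEFT JOIN to retain unmatched parent rows

Corrected query:
SELECT p.name, COUNT(c.id) FROM customers p LEFT JOIN purchases c ON c.customer_id = p.id GROUP BY p.name

Result:
name  | COUNT(c.id)
------+------------
Alice | 4          
Bob   | 3          
Carol | 0          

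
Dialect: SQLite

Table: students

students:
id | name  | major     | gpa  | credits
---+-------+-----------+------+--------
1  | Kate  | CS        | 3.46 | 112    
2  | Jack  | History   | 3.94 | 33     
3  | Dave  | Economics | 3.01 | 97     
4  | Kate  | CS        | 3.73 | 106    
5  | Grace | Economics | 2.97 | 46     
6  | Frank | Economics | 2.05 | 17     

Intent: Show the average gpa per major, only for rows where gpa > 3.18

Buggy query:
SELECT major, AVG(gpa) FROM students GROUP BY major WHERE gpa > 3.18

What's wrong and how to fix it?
Bug: WHERE cannot follow GROUP BY

Fix: Place WHERE between FROM and GROUP BY

Corrected query:
SELECT major, AVG(gpa) FROM students WHERE gpa > 3.18 GROUP BY major

Result:
major   | AVG(gpa)
--------+---------
CS      | 3.595   
History | 3.94    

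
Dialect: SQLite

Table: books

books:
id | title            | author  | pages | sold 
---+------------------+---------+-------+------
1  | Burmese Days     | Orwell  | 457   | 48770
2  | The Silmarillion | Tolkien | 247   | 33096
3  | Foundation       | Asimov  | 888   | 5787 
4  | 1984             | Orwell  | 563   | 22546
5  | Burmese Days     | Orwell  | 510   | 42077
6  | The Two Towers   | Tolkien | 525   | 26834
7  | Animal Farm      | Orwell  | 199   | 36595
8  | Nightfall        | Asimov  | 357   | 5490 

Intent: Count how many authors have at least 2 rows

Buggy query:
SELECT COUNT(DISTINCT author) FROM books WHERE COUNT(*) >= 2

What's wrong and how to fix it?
Bug: COUNT(*) cannot appear in WHERE; the per-group count doesn't exist yet

Fix: Use a subquery that GROUPs and filters with HAVING, then count its rows

Corrected query:
SELECT COUNT(*) FROM (SELECT author FROM books GROUP BY author HAVING COUNT(*) >= 2)

Result:
COUNT(*)
--------
3       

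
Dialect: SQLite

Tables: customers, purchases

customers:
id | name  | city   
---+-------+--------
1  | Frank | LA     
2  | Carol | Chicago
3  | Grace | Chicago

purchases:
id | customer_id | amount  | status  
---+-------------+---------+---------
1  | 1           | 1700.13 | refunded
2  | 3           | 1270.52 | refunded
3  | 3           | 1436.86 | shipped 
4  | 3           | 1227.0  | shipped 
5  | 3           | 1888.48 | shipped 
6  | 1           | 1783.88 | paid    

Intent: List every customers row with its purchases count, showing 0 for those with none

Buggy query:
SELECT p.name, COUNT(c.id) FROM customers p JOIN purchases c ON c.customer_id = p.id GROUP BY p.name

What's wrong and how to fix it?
Bug: An inner join excludes parents with zero children

Fix: Switch to LEFT JOIN to retain unmatched parent rows

Corrected query:
SELECT p.name, COUNT(c.id) FROM customers p LEFT JOIN purchases c ON c.customer_id = p.id GROUP BY p.name

Result:
name  | COUNT(c.id)
------+------------
Carol | 0          
Frank | 2          
Grace | 4          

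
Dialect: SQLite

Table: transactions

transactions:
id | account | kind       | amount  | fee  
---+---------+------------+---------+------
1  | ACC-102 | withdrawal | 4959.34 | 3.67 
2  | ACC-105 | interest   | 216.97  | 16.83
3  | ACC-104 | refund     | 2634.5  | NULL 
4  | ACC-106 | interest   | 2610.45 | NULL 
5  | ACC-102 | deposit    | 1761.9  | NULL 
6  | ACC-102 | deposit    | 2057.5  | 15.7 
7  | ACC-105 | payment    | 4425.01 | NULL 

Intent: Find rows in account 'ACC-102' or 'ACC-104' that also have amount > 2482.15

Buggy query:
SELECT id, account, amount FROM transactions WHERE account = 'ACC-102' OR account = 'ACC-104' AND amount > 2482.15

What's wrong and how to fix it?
Bug: AND binds tighter than OR, so this parses as account = 'ACC-102' OR (account = 'ACC-104' AND amount > 2482.15)

Fix: Group the OR with parentheses (or use IN), then AND the threshold

Corrected query:
SELECT id, account, amount FROM transactions WHERE (account = 'ACC-102' OR account = 'ACC-104') AND amount > 2482.15

Result:
id | account | amount 
---+---------+--------
1  | ACC-102 | 4959.34
3  | ACC-104 | 2634.5 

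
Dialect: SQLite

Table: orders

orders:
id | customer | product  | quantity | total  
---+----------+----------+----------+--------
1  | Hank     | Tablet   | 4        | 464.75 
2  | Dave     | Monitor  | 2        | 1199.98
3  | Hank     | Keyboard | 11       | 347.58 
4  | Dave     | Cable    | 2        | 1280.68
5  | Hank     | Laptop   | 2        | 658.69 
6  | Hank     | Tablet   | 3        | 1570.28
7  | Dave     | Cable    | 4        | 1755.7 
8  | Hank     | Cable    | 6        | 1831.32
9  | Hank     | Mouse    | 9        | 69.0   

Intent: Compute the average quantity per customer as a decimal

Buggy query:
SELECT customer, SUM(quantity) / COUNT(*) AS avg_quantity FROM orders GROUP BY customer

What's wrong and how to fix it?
Bug: Both operands are integers, so '/' performs integer division and truncates

Fix: Multiply by 1.0 (or CAST to REAL) to force floating-point division

Corrected query:
SELECT customer, SUM(quantity) * 1.0 / COUNT(*) AS avg_quantity FROM orders GROUP BY customer

Result:
customer | avg_quantity
---------+-------------
Dave     | 2.666667    
Hank     | 5.833333    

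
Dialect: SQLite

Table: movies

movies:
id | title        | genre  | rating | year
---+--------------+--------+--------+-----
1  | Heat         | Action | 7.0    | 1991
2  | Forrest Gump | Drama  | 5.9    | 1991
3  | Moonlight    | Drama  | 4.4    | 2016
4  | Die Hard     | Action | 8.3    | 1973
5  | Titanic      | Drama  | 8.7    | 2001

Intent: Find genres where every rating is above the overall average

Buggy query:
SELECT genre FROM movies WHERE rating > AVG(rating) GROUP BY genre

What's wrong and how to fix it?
Bug: AVG() is an aggregate; it can't sit directly in WHERE

Fix: Use a subquery for AVG and a HAVING MIN(...) filter so the condition holds for every row in the group

Corrected query:
SELECT genre FROM movies GROUP BY genre HAVING MIN(rating) > (SELECT AVG(rating) FROM movies)

Result:
genre 
------
Action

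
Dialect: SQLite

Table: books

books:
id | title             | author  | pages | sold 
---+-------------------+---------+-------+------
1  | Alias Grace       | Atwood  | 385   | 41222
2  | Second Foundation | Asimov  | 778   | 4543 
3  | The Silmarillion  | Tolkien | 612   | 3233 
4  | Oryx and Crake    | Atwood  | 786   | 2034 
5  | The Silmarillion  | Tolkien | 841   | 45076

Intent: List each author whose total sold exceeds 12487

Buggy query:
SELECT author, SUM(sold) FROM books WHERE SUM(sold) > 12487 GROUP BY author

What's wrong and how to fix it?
Bug: Aggregate functions cannot appear in a WHERE clause

Fix: Move the aggregate condition to a HAVING clause

Corrected query:
SELECT author, SUM(sold) FROM books GROUP BY author HAVING SUM(sold) > 12487

Result:
author  | SUM(sold)
--------+----------
Atwood  | 43256    
Tolkien | 48309    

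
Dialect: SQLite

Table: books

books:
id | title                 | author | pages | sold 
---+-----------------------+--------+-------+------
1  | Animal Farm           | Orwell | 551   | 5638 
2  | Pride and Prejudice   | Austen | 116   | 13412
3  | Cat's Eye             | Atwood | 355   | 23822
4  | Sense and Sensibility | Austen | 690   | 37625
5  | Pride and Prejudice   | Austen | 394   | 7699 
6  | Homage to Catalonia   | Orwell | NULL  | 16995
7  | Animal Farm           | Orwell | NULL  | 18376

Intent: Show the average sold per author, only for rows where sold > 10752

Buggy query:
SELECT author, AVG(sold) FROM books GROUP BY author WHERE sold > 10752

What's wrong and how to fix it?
Bug: WHERE cannot follow GROUP BY

Fix: Move the WHERE clause before GROUP BY

Corrected query:
SELECT author, AVG(sold) FROM books WHERE sold > 10752 GROUP BY author

Result:
author | AVG(sold)
-------+----------
Atwood | 23822    
Austen | 25518.5  
Orwell | 17685.5  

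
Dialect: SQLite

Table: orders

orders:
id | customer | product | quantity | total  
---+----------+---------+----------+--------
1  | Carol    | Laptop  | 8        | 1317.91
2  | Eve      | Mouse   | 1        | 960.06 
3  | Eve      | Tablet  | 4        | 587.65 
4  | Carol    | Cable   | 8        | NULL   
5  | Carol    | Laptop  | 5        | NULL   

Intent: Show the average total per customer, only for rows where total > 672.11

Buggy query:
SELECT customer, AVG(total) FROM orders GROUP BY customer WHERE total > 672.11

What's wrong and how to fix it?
Bug: WHERE cannot follow GROUP BY

Fix: Move the WHERE clause before GROUP BY

Corrected query:
SELECT customer, AVG(total) FROM orders WHERE total > 672.11 GROUP BY customer

Result:
customer | AVG(total)
---------+-----------
Carol    | 1317.91   
Eve      | 960.06    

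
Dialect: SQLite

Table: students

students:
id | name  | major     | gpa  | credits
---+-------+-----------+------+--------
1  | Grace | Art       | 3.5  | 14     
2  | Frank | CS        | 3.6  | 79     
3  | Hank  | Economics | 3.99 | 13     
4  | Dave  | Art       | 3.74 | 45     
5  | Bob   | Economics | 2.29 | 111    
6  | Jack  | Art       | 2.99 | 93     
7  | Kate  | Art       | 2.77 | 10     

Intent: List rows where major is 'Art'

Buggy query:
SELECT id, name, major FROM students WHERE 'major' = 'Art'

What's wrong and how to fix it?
Bug: Single quotes denote string literals in SQL; the column name is being compared as a constant string

Fix: Remove the quotes around the column name (or use double quotes for an identifier)

Corrected query:
SELECT id, name, major FROM students WHERE major = 'Art'

Result:
id | name  | major
---+-------+------
1  | Grace | Art  
4  | Dave  | Art  
6  | Jack  | Art  
7  | Kate  | Art  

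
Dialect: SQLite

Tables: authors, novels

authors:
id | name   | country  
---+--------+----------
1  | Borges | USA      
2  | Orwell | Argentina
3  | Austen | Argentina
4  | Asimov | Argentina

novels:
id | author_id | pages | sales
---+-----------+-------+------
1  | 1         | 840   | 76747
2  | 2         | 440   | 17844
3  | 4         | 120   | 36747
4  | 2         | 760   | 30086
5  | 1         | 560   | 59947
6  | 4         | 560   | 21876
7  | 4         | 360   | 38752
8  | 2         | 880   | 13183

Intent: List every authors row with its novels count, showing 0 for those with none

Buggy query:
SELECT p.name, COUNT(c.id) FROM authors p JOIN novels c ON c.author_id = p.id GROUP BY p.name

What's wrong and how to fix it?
Bug: INNER JOIN drops authors rows that have no matching novels rows

Fix: Switch to LEFT JOIN to retain unmatched parent rows

Corrected query:
SELECT p.name, COUNT(c.id) FROM authors p LEFT JOIN novels c ON c.author_id = p.id GROUP BY p.name

Result:
name   | COUNT(c.id)
-------+------------
Asimov | 3          
Austen | 0          
Borges | 2          
Orwell | 3          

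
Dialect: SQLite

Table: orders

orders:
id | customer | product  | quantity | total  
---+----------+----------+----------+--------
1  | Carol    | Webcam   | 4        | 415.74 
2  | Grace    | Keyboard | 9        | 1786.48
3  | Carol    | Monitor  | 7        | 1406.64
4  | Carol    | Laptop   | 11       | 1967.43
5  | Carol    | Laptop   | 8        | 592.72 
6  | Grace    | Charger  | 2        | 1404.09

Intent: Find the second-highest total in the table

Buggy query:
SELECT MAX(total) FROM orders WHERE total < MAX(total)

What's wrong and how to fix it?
Bug: MAX(total) on the right of the comparison is an aggregate-in-WHERE error

Fix: Put the inner MAX in a scalar subquery

Corrected query:
SELECT MAX(total) FROM orders WHERE total < (SELECT MAX(total) FROM orders)

Result:
MAX(total)
----------
1786.48   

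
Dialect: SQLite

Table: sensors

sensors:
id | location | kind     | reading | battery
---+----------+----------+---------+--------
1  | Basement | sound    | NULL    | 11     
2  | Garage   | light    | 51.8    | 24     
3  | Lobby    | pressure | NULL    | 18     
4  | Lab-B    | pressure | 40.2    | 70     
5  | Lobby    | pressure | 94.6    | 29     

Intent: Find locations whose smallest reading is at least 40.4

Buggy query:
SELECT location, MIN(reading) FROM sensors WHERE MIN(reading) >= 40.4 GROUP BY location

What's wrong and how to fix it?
Bug: Aggregates like MIN are computed per group after WHERE runs

Fix: Replace WHERE with HAVING after the GROUP BY

Corrected query:
SELECT location, MIN(reading) FROM sensors GROUP BY location HAVING MIN(reading) >= 40.4

Result:
location | MIN(reading)
---------+-------------
Garage   | 51.8        
Lobby    | 94.6        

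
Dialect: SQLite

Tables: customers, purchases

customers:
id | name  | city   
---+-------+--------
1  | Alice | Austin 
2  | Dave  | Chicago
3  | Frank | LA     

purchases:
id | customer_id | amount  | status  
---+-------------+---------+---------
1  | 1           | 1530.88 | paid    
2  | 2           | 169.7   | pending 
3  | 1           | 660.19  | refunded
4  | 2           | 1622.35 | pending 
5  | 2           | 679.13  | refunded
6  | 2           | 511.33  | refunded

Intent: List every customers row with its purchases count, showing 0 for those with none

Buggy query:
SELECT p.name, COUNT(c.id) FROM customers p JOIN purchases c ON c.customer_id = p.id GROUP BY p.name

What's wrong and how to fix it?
Bug: INNER JOIN drops customers rows that have no matching purchases rows

Fix: Use LEFT JOIN so parents without children still appear (COUNT(c.id) gives 0)

Corrected query:
SELECT p.name, COUNT(c.id) FROM customers p LEFT JOIN purchases c ON c.customer_id = p.id GROUP BY p.name

Result:
name  | COUNT(c.id)
------+------------
Alice | 2          
Dave  | 4          
Frank | 0          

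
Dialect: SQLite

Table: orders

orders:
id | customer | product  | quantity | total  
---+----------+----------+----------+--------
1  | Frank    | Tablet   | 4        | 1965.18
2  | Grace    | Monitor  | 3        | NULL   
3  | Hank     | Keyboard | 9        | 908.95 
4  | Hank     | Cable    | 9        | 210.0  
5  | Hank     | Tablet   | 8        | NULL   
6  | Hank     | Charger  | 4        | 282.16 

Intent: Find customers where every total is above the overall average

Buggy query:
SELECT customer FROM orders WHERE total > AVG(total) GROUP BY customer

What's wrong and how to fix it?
Bug: AVG() is an aggregate; it can't sit directly in WHERE

Fix: Use a subquery for AVG and a HAVING MIN(...) filter so the condition holds for every row in the group

Corrected query:
SELECT customer FROM orders GROUP BY customer HAVING MIN(total) > (SELECT AVG(total) FROM orders)

Result:
customer
--------
Frank   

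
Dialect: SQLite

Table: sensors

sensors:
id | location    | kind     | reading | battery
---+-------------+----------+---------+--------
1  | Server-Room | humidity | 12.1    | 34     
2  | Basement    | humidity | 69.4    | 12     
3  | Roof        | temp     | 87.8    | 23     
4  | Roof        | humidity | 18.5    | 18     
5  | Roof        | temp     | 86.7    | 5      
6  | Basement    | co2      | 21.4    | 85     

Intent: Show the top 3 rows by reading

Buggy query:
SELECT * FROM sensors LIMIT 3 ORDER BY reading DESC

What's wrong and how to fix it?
Bug: LIMIT must come after ORDER BY

Fix: Sort with ORDER BY, then apply LIMIT

Corrected query:
SELECT * FROM sensors ORDER BY reading DESC LIMIT 3

Result:
id | location | kind     | reading | battery
---+----------+----------+---------+--------
3  | Roof     | temp     | 87.8    | 23     
5  | Roof     | temp     | 86.7    | 5      
2  | Basement | humidity | 69.4    | 12     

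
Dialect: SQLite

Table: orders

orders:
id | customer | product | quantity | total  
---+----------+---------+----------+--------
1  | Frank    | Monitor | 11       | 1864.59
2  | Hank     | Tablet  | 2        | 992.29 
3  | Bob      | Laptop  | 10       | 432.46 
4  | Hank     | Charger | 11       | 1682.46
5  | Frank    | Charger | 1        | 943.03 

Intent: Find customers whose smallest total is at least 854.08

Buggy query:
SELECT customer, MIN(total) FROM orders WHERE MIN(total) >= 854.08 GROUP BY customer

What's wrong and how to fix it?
Bug: Aggregates like MIN are computed per group after WHERE runs

Fix: Use HAVING for the per-group MIN condition

Corrected query:
SELECT customer, MIN(total) FROM orders GROUP BY customer HAVING MIN(total) >= 854.08

Result:
customer | MIN(total)
---------+-----------
Frank    | 943.03    
Hank     | 992.29    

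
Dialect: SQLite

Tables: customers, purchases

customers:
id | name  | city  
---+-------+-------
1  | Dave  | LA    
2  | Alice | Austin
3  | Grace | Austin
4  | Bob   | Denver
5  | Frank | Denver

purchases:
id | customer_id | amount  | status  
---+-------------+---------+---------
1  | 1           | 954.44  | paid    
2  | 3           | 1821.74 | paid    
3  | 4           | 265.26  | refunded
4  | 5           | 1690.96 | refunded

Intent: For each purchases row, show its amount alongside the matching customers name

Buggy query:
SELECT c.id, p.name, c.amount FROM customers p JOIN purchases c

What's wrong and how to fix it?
Bug: JOIN with no ON clause produces a cartesian product; every purchases row pairs with every customers row

Fix: Add ON c.customer_id = p.id to the JOIN

Corrected query:
SELECT c.id, p.name, c.amount FROM customers p JOIN purchases c ON c.customer_id = p.id

Result:
id | name  | amount 
---+-------+--------
1  | Dave  | 954.44 
2  | Grace | 1821.74
3  | Bob   | 265.26 
4  | Frank | 1690.96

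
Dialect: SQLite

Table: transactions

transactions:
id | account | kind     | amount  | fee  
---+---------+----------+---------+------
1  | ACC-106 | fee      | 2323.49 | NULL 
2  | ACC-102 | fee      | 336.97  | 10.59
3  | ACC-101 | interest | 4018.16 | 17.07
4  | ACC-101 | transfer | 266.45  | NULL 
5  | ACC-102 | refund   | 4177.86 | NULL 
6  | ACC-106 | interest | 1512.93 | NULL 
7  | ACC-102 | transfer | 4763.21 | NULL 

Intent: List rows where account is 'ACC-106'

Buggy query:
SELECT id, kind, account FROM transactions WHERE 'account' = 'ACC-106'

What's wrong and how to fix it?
Bug: 'account' in single quotes is a string literal, not the column; the comparison is literal-vs-literal and never true

Fix: Remove the quotes around the column name (or use double quotes for an identifier)

Corrected query:
SELECT id, kind, account FROM transactions WHERE account = 'ACC-106'

Result:
id | kind     | account
---+----------+--------
1  | fee      | ACC-106
6  | interest | ACC-106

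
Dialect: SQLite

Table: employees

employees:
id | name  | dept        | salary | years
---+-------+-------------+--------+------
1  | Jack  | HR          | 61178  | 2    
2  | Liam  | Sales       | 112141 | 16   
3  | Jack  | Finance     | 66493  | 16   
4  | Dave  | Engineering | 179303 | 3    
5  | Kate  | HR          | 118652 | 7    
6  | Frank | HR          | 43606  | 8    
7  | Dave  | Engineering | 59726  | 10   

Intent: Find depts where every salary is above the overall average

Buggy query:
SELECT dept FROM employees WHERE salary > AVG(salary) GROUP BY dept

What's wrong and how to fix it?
Bug: AVG() is an aggregate; it can't sit directly in WHERE

Fix: Use a subquery for AVG and a HAVING MIN(...) filter so the condition holds for every row in the group

Corrected query:
SELECT dept FROM employees GROUP BY dept HAVING MIN(salary) > (SELECT AVG(salary) FROM employees)

Result:
dept 
-----
Sales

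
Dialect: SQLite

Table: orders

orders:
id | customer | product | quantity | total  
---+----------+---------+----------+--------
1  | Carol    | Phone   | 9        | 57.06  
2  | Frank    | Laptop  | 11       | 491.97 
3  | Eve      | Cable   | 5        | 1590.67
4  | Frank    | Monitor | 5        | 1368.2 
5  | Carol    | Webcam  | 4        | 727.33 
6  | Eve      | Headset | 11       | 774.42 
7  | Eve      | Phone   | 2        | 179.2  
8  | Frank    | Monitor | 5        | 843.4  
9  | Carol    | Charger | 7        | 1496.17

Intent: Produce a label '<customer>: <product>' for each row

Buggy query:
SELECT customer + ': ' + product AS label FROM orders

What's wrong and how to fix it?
Bug: SQLite uses || for string concatenation; + coerces text to numbers (yielding 0)

Fix: Replace + with || to concatenate text

Corrected query:
SELECT customer || ': ' || product AS label FROM orders

Result:
label         
--------------
Carol: Phone  
Frank: Laptop 
Eve: Cable    
Frank: Monitor
Carol: Webcam 
Eve: Headset  
Eve: Phone    
Frank: Monitor
Carol: Charger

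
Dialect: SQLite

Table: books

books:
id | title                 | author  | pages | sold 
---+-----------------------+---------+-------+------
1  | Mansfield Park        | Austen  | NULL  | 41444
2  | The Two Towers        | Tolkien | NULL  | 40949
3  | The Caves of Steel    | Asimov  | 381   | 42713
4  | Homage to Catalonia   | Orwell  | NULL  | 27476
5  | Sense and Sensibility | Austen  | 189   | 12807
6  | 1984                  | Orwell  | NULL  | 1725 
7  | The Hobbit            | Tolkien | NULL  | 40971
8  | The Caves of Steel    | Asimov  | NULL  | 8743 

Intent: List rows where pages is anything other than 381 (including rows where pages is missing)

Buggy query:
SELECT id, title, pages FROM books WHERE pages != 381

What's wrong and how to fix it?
Bug: 'pages != 381' is unknown when pages is NULL, so NULL rows are silently excluded

Fix: Handle NULL separately with IS NULL alongside the inequality

Corrected query:
SELECT id, title, pages FROM books WHERE pages != 381 OR pages IS NULL

Result:
id | title                 | pages
---+-----------------------+------
1  | Mansfield Park        | NULL 
2  | The Two Towers        | NULL 
4  | Homage to Catalonia   | NULL 
5  | Sense and Sensibility | 189  
6  | 1984                  | NULL 
7  | The Hobbit            | NULL 
8  | The Caves of Steel    | NULL 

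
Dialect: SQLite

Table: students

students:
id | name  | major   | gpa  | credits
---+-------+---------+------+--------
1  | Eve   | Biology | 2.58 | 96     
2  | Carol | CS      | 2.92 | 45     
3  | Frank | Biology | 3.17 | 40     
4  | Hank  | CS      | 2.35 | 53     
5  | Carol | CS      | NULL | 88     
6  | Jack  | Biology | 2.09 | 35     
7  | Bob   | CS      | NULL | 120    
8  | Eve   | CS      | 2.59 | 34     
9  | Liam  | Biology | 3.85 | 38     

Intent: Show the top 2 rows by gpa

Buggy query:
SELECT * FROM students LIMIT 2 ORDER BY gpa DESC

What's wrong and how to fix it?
Bug: LIMIT must come after ORDER BY

Fix: Swap the clauses: ORDER BY first, then LIMIT

Corrected query:
SELECT * FROM students ORDER BY gpa DESC LIMIT 2

Result:
id | name  | major   | gpa  | credits
---+-------+---------+------+--------
9  | Liam  | Biology | 3.85 | 38     
3  | Frank | Biology | 3.17 | 40     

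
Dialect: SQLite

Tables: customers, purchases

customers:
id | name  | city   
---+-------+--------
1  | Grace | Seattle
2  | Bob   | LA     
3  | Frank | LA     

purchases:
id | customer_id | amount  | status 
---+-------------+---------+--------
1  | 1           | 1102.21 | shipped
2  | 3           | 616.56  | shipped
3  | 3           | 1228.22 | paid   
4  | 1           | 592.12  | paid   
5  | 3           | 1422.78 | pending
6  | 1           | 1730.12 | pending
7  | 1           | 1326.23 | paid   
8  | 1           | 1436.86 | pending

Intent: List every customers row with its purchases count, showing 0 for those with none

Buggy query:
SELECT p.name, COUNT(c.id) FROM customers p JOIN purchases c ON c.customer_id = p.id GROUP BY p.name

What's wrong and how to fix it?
Bug: INNER JOIN drops customers rows that have no matching purchases rows

Fix: Use LEFT JOIN so parents without children still appear (COUNT(c.id) gives 0)

Corrected query:
SELECT p.name, COUNT(c.id) FROM customers p LEFT JOIN purchases c ON c.customer_id = p.id GROUP BY p.name

Result:
name  | COUNT(c.id)
------+------------
Bob   | 0          
Frank | 3          
Grace | 5          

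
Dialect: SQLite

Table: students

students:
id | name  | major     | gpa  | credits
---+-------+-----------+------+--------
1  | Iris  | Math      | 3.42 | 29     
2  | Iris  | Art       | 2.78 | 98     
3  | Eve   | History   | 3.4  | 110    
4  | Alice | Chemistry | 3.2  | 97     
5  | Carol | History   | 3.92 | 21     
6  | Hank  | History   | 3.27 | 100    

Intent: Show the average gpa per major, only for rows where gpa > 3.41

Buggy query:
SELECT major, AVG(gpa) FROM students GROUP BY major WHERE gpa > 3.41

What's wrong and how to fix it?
Bug: WHERE cannot follow GROUP BY

Fix: Place WHERE between FROM and GROUP BY

Corrected query:
SELECT major, AVG(gpa) FROM students WHERE gpa > 3.41 GROUP BY major

Result:
major   | AVG(gpa)
--------+---------
History | 3.92    
Math    | 3.42    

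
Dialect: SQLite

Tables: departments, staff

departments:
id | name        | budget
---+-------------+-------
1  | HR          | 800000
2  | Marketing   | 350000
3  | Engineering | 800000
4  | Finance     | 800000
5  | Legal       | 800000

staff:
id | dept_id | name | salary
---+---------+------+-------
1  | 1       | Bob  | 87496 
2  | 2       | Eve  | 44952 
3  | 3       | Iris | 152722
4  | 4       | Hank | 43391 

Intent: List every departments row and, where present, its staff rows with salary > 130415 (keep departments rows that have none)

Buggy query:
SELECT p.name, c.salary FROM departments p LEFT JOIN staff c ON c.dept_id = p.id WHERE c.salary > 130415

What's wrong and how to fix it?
Bug: A WHERE condition on the right-hand table after LEFT JOIN drops unmatched parents

Fix: Move the right-table condition into the ON clause so unmatched parents are kept

Corrected query:
SELECT p.name, c.salary FROM departments p LEFT JOIN staff c ON c.dept_id = p.id AND c.salary > 130415

Result:
name        | salary
------------+-------
HR          | NULL  
Marketing   | NULL  
Engineering | 152722
Finance     | NULL  
Legal       | NULL  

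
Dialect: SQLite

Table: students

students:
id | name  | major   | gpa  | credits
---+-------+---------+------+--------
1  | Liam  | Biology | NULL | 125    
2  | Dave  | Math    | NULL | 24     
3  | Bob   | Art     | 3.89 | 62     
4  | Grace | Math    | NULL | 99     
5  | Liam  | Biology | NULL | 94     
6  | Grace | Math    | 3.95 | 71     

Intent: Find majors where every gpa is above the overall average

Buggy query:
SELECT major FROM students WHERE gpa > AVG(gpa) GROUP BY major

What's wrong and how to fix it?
Bug: WHERE evaluates per row before aggregation, so AVG() is unavailable

Fix: Compute the overall average in a scalar subquery and compare each group's MIN against it in HAVING

Corrected query:
SELECT major FROM students GROUP BY major HAVING MIN(gpa) > (SELECT AVG(gpa) FROM students)

Result:
major
-----
Math 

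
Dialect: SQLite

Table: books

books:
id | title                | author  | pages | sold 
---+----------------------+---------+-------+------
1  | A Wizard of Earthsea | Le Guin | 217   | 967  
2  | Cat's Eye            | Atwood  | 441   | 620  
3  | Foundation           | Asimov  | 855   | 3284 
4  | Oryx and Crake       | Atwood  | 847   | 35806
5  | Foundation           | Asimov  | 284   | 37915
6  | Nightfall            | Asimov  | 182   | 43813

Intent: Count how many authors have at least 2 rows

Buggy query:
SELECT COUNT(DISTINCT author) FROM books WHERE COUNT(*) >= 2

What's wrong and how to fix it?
Bug: WHERE filters individual rows, not groups, so a group-level COUNT is invalid there

Fix: Use a subquery that GROUPs and filters with HAVING, then count its rows

Corrected query:
SELECT COUNT(*) FROM (SELECT author FROM books GROUP BY author HAVING COUNT(*) >= 2)

Result:
COUNT(*)
--------
2       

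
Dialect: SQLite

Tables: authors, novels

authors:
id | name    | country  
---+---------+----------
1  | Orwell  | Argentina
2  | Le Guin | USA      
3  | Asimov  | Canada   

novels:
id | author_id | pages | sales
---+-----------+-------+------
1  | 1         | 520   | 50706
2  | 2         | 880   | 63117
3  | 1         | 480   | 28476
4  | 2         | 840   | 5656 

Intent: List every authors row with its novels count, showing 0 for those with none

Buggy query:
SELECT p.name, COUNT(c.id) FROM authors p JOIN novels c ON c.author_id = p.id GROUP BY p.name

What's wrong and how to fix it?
Bug: An inner join excludes parents with zero children

Fix: Use LEFT JOIN so parents without children still appear (COUNT(c.id) gives 0)

Corrected query:
SELECT p.name, COUNT(c.id) FROM authors p LEFT JOIN novels c ON c.author_id = p.id GROUP BY p.name

Result:
name    | COUNT(c.id)
--------+------------
Asimov  | 0          
Le Guin | 2          
Orwell  | 2          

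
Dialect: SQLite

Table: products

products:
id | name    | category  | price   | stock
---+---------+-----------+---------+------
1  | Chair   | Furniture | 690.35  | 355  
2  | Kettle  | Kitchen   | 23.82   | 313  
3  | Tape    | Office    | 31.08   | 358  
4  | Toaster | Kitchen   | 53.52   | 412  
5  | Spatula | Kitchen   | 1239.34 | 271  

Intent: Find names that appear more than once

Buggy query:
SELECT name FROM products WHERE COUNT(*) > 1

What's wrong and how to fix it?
Bug: COUNT(*) is an aggregate and cannot be used in WHERE

Fix: GROUP BY name, then filter groups with HAVING COUNT(*) > 1

Corrected query:
SELECT name FROM products GROUP BY name HAVING COUNT(*) > 1

Result:
(no rows)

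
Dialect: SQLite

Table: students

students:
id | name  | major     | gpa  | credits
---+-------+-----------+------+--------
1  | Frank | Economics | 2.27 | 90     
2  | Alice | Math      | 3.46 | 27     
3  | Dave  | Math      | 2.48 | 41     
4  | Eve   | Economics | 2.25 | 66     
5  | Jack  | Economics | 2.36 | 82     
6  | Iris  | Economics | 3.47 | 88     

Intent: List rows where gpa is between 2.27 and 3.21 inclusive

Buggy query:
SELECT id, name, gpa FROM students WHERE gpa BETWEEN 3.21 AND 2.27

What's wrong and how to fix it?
Bug: BETWEEN expects the lower bound first; with 3.21 AND 2.27 the range is empty

Fix: Swap the bounds so the smaller value comes first

Corrected query:
SELECT id, name, gpa FROM students WHERE gpa BETWEEN 2.27 AND 3.21

Result:
id | name  | gpa 
---+-------+-----
1  | Frank | 2.27
3  | Dave  | 2.48
5  | Jack  | 2.36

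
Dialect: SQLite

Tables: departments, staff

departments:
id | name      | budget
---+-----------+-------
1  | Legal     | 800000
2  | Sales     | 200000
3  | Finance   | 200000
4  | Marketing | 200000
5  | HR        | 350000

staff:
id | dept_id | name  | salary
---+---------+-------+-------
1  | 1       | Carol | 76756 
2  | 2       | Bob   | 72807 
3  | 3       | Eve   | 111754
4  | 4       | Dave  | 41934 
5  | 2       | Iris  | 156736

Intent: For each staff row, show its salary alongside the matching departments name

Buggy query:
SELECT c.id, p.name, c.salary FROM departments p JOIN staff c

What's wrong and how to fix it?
Bug: Missing join condition: each staff row is matched to all departments rows instead of just its own

Fix: Add ON c.dept_id = p.id to the JOIN

Corrected query:
SELECT c.id, p.name, c.salary FROM departments p JOIN staff c ON c.dept_id = p.id

Result:
id | name      | salary
---+-----------+-------
1  | Legal     | 76756 
2  | Sales     | 72807 
3  | Finance   | 111754
4  | Marketing | 41934 
5  | Sales     | 156736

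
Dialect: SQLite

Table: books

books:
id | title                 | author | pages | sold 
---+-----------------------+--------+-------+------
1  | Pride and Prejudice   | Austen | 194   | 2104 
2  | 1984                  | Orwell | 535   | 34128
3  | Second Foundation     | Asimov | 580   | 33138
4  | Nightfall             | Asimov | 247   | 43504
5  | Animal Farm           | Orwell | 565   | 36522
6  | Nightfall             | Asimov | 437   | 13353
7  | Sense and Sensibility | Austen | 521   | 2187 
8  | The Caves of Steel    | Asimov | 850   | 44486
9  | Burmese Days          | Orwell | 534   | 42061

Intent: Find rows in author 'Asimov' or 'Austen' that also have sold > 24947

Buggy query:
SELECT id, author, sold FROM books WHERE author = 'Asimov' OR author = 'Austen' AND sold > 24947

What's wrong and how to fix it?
Bug: Without parentheses, AND is evaluated before OR, so the sold filter only applies to the 'Austen' branch

Fix: Add parentheses around the OR so the AND applies to both alternatives

Corrected query:
SELECT id, author, sold FROM books WHERE (author = 'Asimov' OR author = 'Austen') AND sold > 24947

Result:
id | author | sold 
---+--------+------
3  | Asimov | 33138
4  | Asimov | 43504
8  | Asimov | 44486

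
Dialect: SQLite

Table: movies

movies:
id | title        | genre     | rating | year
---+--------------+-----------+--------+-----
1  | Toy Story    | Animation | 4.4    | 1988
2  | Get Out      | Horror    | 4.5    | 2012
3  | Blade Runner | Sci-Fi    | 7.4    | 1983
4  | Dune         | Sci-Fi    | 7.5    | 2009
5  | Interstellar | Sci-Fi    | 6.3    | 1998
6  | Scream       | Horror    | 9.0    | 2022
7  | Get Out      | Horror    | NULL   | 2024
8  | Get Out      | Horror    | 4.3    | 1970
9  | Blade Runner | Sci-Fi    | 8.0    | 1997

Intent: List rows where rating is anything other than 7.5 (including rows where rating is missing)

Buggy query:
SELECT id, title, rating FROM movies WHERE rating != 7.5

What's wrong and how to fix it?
Bug: 'rating != 7.5' is unknown when rating is NULL, so NULL rows are silently excluded

Fix: Add an explicit OR rating IS NULL to include the missing-value rows

Corrected query:
SELECT id, title, rating FROM movies WHERE rating != 7.5 OR rating IS NULL

Result:
id | title        | rating
---+--------------+-------
1  | Toy Story    | 4.4   
2  | Get Out      | 4.5   
3  | Blade Runner | 7.4   
5  | Interstellar | 6.3   
6  | Scream       | 9     
7  | Get Out      | NULL  
8  | Get Out      | 4.3   
9  | Blade Runner | 8     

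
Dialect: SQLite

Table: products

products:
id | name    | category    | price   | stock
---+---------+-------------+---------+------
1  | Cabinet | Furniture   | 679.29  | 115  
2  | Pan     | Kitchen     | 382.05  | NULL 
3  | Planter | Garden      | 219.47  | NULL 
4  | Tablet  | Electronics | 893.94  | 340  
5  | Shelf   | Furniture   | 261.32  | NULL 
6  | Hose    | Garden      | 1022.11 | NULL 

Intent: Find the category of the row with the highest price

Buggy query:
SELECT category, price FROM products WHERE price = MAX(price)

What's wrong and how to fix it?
Bug: MAX(price) is an aggregate and cannot be used directly in WHERE

Fix: Wrap MAX in a scalar subquery so WHERE compares against a single value

Corrected query:
SELECT category, price FROM products WHERE price = (SELECT MAX(price) FROM products)

Result:
category | price  
---------+--------
Garden   | 1022.11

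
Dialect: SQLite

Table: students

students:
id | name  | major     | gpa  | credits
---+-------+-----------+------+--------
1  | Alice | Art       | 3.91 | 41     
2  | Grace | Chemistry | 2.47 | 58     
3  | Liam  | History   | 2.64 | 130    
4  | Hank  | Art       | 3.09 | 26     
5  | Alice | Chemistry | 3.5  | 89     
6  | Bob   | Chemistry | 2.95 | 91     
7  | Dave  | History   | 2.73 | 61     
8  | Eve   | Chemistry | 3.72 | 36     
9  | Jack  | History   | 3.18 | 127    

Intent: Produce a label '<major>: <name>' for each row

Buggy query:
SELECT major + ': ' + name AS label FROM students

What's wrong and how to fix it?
Bug: SQLite uses || for string concatenation; + coerces text to numbers (yielding 0)

Fix: Use the || operator for string concatenation

Corrected query:
SELECT major || ': ' || name AS label FROM students

Result:
label           
----------------
Art: Alice      
Chemistry: Grace
History: Liam   
Art: Hank       
Chemistry: Alice
Chemistry: Bob  
History: Dave   
Chemistry: Eve  
History: Jack   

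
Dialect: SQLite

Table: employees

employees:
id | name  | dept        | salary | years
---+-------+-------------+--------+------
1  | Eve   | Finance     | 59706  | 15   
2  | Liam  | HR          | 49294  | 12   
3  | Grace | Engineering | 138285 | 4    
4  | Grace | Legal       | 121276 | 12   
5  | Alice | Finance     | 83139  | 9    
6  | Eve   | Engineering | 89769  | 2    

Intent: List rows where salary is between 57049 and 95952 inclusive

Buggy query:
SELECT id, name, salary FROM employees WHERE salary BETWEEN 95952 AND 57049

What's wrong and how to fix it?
Bug: The bounds are reversed; BETWEEN a AND b requires a <= b to match anything

Fix: Write BETWEEN 57049 AND 95952

Corrected query:
SELECT id, name, salary FROM employees WHERE salary BETWEEN 57049 AND 95952

Result:
id | name  | salary
---+-------+-------
1  | Eve   | 59706 
5  | Alice | 83139 
6  | Eve   | 89769 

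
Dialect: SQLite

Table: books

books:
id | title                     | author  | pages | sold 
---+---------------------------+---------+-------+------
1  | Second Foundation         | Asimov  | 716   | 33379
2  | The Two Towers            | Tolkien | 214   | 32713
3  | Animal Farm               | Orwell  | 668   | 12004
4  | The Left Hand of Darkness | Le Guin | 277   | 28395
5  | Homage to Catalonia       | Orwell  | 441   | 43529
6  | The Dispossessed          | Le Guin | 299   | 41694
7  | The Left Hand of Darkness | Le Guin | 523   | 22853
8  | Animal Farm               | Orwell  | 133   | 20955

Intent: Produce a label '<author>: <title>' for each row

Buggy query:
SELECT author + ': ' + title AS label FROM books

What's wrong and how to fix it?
Bug: SQLite uses || for string concatenation; + coerces text to numbers (yielding 0)

Fix: Use the || operator for string concatenation

Corrected query:
SELECT author || ': ' || title AS label FROM books

Result:
label                             
----------------------------------
Asimov: Second Foundation         
Tolkien: The Two Towers           
Orwell: Animal Farm               
Le Guin: The Left Hand of Darkness
Orwell: Homage to Catalonia       
Le Guin: The Dispossessed         
Le Guin: The Left Hand of Darkness
Orwell: Animal Farm               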